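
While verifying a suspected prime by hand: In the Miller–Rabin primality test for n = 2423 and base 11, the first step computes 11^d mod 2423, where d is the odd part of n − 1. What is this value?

2422

n − 1 = 2422 = 2^1 · 1211, so s = 1 and d = 1211.
11^1211 mod 2423 = 2422.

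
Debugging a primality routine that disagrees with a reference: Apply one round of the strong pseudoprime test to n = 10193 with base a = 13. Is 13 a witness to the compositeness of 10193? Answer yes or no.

n − 1 = 10192 = 2^4 · 637, so s = 4 and d = 637.
Repeated squaring mod 10193: 13^1 ≡ 13, 13^2 ≡ 169, 13^4 ≡ 8175, 13^8 ≡ 5317, 13^16 ≡ 5300, 13^32 ≡ 8285, 13^64 ≡ 1563, 13^128 ≡ 6842, 13^256 ≡ 6708, 13^512 ≡ 5362.
637 = 512 + 64 + 32 + 16 + 8 + 4 + 1, so 13^637 ≡ 5362·1563·8285·5300·5317·8175·13 ≡ 1 (mod 10193).
x_0 = 13^637 mod 10193 = 1.
x_0 = 1, so 13 is not a witness.

no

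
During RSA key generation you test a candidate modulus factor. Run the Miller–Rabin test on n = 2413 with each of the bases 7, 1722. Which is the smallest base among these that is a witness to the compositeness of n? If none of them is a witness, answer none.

n − 1 = 2412 = 2^2 · 603, so s = 2 and d = 603.
Base 7: x_0 = 7^603 mod 2413 = 476. x_0 is neither 1 nor 2412, so continue squaring. x_1 = 476^2 mod 2413 = 2167. Reached i = s−1 = 1 without hitting −1: 7 is a Miller–Rabin witness and 2413 is composite.
Base 1722: x_0 = 1722^603 mod 2413 = 1272. x_0 is neither 1 nor 2412, so continue squaring. x_1 = 1272^2 mod 2413 = 1274. Reached i = s−1 = 1 without hitting −1: 1722 is a Miller–Rabin witness and 2413 is composite.
The smallest witness among the given bases is 7.

7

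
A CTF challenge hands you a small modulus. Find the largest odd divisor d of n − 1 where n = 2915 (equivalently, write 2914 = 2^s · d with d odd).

Halving: 2914 → 1457; 1457 is odd.
So 2914 = 2^1 · 1457.

1457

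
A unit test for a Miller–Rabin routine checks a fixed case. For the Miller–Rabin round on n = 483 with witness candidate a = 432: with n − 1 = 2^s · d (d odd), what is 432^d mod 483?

n − 1 = 482 = 2^1 · 241, so s = 1 and d = 241.
Repeated squaring mod 483: 432^1 ≡ 432, 432^2 ≡ 186, 432^4 ≡ 303, 432^8 ≡ 39, 432^16 ≡ 72, 432^32 ≡ 354, 432^64 ≡ 219, 432^128 ≡ 144.
241 = 128 + 64 + 32 + 16 + 1, so 432^241 ≡ 144·219·354·72·432 ≡ 285 (mod 483).

285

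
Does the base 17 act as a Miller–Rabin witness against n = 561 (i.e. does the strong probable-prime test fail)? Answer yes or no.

yes

n − 1 = 560 = 2^4 · 35, so s = 4 and d = 35.
By repeated squaring, 17^35 ≡ 527 (mod 561).
x_0 = 17^35 mod 561 = 527.
x_0 is neither 1 nor 560, so continue squaring.
x_1 = 527^2 mod 561 = 34.
x_2 = 34^2 mod 561 = 34.
x_3 = 34^2 mod 561 = 34.
Reached i = s−1 = 3 without hitting −1: 17 is a Miller–Rabin witness and 561 is composite.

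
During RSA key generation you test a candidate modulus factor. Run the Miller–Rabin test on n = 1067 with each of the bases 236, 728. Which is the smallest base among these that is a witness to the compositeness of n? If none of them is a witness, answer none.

n − 1 = 1066 = 2^1 · 533, so s = 1 and d = 533.
Base 236: x_0 = 236^533 mod 1067 = 554. x_0 ∉ {1, 1066} and s = 1, so 236 is a Miller–Rabin witness and 1067 is composite.
Base 728: x_0 = 728^533 mod 1067 = 1064. x_0 ∉ {1, 1066} and s = 1, so 728 is a Miller–Rabin witness and 1067 is composite.
The smallest witness among the given bases is 236.

236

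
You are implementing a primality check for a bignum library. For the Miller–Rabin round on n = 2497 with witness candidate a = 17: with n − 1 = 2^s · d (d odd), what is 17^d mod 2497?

145

n − 1 = 2496 = 2^6 · 39, so s = 6 and d = 39.
17^39 mod 2497 = 145.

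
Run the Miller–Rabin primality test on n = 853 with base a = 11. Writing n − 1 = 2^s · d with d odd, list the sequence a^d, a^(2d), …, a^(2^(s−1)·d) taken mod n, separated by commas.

n − 1 = 852 = 2^2 · 213, so s = 2 and d = 213.
x_0 = 11^213 mod 853 = 520.
x_1 = 520^2 mod 853 = 852.

520, 852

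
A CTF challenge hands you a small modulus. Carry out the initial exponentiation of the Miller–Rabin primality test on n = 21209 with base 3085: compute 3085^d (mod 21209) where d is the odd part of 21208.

6148

n − 1 = 21208 = 2^3 · 2651, so s = 3 and d = 2651.
3085^2651 mod 21209 = 6148.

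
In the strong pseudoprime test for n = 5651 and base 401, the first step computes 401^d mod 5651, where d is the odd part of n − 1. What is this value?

5650

n − 1 = 5650 = 2^1 · 2825, so s = 1 and d = 2825.
401^2825 mod 5651 = 5650.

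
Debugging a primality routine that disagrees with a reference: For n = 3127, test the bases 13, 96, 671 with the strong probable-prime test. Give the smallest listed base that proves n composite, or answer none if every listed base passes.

13

n − 1 = 3126 = 2^1 · 1563, so s = 1 and d = 1563.
Base 13: x_0 = 13^1563 mod 3127 = 1985. x_0 ∉ {1, 3126} and s = 1, so 13 is a Miller–Rabin witness and 3127 is composite.
Base 96: x_0 = 96^1563 mod 3127 = 1279. x_0 ∉ {1, 3126} and s = 1, so 96 is a Miller–Rabin witness and 3127 is composite.
Base 671: x_0 = 671^1563 mod 3127 = 1376. x_0 ∉ {1, 3126} and s = 1, so 671 is a Miller–Rabin witness and 3127 is composite.
The smallest witness among the given bases is 13.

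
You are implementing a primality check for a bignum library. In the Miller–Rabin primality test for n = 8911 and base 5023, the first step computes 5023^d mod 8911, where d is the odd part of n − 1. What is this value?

1

n − 1 = 8910 = 2^1 · 4455, so s = 1 and d = 4455.
5023^4455 mod 8911 = 1.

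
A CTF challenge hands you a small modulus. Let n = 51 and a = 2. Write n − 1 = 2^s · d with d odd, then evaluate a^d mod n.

2

n − 1 = 50 = 2^1 · 25, so s = 1 and d = 25.
Repeated squaring mod 51: 2^1 ≡ 2, 2^2 ≡ 4, 2^4 ≡ 16, 2^8 ≡ 1, 2^16 ≡ 1.
25 = 16 + 8 + 1, so 2^25 ≡ 1·1·2 ≡ 2 (mod 51).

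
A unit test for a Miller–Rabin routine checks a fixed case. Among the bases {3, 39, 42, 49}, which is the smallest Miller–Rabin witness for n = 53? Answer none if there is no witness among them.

n − 1 = 52 = 2^2 · 13, so s = 2 and d = 13.
Base 3: x_0 = 3^13 mod 53 = 30. x_0 is neither 1 nor 52, so continue squaring. x_1 = 30^2 mod 53 = 52. x_1 ≡ −1, so 3 is not a witness.
Base 39: x_0 = 39^13 mod 53 = 30. x_0 is neither 1 nor 52, so continue squaring. x_1 = 30^2 mod 53 = 52. x_1 ≡ −1, so 39 is not a witness.
Base 42: x_0 = 42^13 mod 53 = 1. x_0 = 1, so 42 is not a witness.
Base 49: x_0 = 49^13 mod 53 = 1. x_0 = 1, so 49 is not a witness.
No listed base is a witness for 53.

none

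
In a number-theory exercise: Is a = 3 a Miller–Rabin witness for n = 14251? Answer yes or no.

no

n − 1 = 14250 = 2^1 · 7125, so s = 1 and d = 7125.
Repeated squaring mod 14251: 3^1 ≡ 3, 3^2 ≡ 9, 3^4 ≡ 81, 3^8 ≡ 6561, 3^16 ≡ 8701, 3^32 ≡ 6089, 3^64 ≡ 9070, 3^128 ≡ 8128, 3^256 ≡ 10999, 3^512 ≡ 1262, 3^1024 ≡ 10783, 3^2048 ≡ 13431, 3^4096 ≡ 2603.
7125 = 4096 + 2048 + 512 + 256 + 128 + 64 + 16 + 4 + 1, so 3^7125 ≡ 2603·13431·1262·10999·8128·9070·8701·81·3 ≡ 14250 (mod 14251).
x_0 = 3^7125 mod 14251 = 14250.
x_0 = 14250 ≡ −1, so 3 is not a witness.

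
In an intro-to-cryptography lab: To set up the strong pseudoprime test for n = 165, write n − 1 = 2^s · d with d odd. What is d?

41

Halving: 164 → 82 → 41; 41 is odd.
So 164 = 2^2 · 41.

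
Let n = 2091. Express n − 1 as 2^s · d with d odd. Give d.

1045

Halving: 2090 → 1045; 1045 is odd.
So 2090 = 2^1 · 1045.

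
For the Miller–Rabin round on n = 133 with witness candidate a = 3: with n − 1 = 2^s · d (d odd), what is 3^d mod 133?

n − 1 = 132 = 2^2 · 33, so s = 2 and d = 33.
3^33 mod 133 = 69.

69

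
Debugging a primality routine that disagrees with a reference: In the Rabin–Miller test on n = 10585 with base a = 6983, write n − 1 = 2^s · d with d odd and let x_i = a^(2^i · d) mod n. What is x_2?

n − 1 = 10584 = 2^3 · 1323, so s = 3 and d = 1323.
Repeated squaring mod 10585: 6983^1 ≡ 6983, 6983^2 ≡ 7779, 6983^4 ≡ 8981, 6983^8 ≡ 661, 6983^16 ≡ 2936, 6983^32 ≡ 3906, 6983^64 ≡ 3851, 6983^128 ≡ 616, 6983^256 ≡ 8981, 6983^512 ≡ 661, 6983^1024 ≡ 2936.
1323 = 1024 + 256 + 32 + 8 + 2 + 1, so 6983^1323 ≡ 2936·8981·3906·661·7779·6983 ≡ 2582 (mod 10585).
x_0 = 2582.
x_1 = 2582^2 mod 10585 = 8759.
x_2 = 8759^2 mod 10585 = 1.

1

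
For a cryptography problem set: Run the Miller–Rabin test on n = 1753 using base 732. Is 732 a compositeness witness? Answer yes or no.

no

n − 1 = 1752 = 2^3 · 219, so s = 3 and d = 219.
x_0 = 732^219 mod 1753 = 1752.
x_0 = 1752 ≡ −1, so 732 is not a witness.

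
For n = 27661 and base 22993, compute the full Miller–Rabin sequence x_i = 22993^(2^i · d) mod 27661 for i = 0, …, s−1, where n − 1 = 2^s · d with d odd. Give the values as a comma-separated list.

n − 1 = 27660 = 2^2 · 6915, so s = 2 and d = 6915.
x_0 = 22993^6915 mod 27661 = 15060.
x_1 = 15060^2 mod 27661 = 11061.

15060, 11061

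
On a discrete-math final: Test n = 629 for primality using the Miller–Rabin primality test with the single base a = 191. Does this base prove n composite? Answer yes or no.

n − 1 = 628 = 2^2 · 157, so s = 2 and d = 157.
x_0 = 191^157 mod 629 = 191.
x_0 is neither 1 nor 628, so continue squaring.
x_1 = 191^2 mod 629 = 628.
x_1 ≡ −1, so 191 is not a witness.

no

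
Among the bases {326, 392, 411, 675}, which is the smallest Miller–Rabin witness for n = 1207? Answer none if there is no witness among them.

n − 1 = 1206 = 2^1 · 603, so s = 1 and d = 603.
Base 326: x_0 = 326^603 mod 1207 = 908. x_0 ∉ {1, 1206} and s = 1, so 326 is a Miller–Rabin witness and 1207 is composite.
Base 392: x_0 = 392^603 mod 1207 = 392. x_0 ∉ {1, 1206} and s = 1, so 392 is a Miller–Rabin witness and 1207 is composite.
Base 411: x_0 = 411^603 mod 1207 = 1061. x_0 ∉ {1, 1206} and s = 1, so 411 is a Miller–Rabin witness and 1207 is composite.
Base 675: x_0 = 675^603 mod 1207 = 890. x_0 ∉ {1, 1206} and s = 1, so 675 is a Miller–Rabin witness and 1207 is composite.
The smallest witness among the given bases is 326.

326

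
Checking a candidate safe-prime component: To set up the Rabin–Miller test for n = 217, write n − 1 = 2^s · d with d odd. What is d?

27

Halving: 216 → 108 → 54 → 27; 27 is odd.
So 216 = 2^3 · 27.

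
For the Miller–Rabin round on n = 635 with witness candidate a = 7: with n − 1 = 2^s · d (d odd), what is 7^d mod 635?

n − 1 = 634 = 2^1 · 317, so s = 1 and d = 317.
By repeated squaring, 7^317 ≡ 332 (mod 635).

332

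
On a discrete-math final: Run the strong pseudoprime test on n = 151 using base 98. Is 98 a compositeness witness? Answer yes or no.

no

n − 1 = 150 = 2^1 · 75, so s = 1 and d = 75.
x_0 = 98^75 mod 151 = 1.
x_0 = 1, so 98 is not a witness.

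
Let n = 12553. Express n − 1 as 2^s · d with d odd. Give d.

1569

Halving: 12552 → 6276 → 3138 → 1569; 1569 is odd.
So 12552 = 2^3 · 1569.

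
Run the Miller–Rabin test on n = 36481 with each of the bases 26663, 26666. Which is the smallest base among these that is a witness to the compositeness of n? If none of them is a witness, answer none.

26666

n − 1 = 36480 = 2^7 · 285, so s = 7 and d = 285.
Base 26663: x_0 = 26663^285 mod 36481 = 36480. x_0 = 36480 ≡ −1, so 26663 is not a witness.
Base 26666: x_0 = 26666^285 mod 36481 = 9169. x_0 is neither 1 nor 36480, so continue squaring. x_1 = 9169^2 mod 36481 = 18337. x_2 = 18337^2 mod 36481 = 192. x_3 = 192^2 mod 36481 = 383. x_4 = 383^2 mod 36481 = 765. x_5 = 765^2 mod 36481 = 1529. x_6 = 1529^2 mod 36481 = 3057. Reached i = s−1 = 6 without hitting −1: 26666 is a Miller–Rabin witness and 36481 is composite.
The smallest witness among the given bases is 26666.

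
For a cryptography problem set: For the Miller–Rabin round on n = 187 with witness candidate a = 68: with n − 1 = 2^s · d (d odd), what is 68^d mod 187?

n − 1 = 186 = 2^1 · 93, so s = 1 and d = 93.
68^93 mod 187 = 85.

85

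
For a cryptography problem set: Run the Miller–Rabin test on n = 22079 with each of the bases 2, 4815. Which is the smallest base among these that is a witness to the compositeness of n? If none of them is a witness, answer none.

none

n − 1 = 22078 = 2^1 · 11039, so s = 1 and d = 11039.
Base 2: x_0 = 2^11039 mod 22079 = 1. x_0 = 1, so 2 is not a witness.
Base 4815: x_0 = 4815^11039 mod 22079 = 22078. x_0 = 22078 ≡ −1, so 4815 is not a witness.
No listed base is a witness for 22079.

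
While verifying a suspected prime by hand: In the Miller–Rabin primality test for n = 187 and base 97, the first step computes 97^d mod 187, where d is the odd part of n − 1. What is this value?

n − 1 = 186 = 2^1 · 93, so s = 1 and d = 93.
97^93 mod 187 = 14.

14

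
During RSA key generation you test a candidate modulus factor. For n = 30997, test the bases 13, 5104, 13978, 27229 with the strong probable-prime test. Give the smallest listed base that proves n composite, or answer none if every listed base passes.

13

n − 1 = 30996 = 2^2 · 7749, so s = 2 and d = 7749.
Base 13: x_0 = 13^7749 mod 30997 = 23965. x_0 is neither 1 nor 30996, so continue squaring. x_1 = 23965^2 mod 30997 = 8809. Reached i = s−1 = 1 without hitting −1: 13 is a Miller–Rabin witness and 30997 is composite.
Base 5104: x_0 = 5104^7749 mod 30997 = 14508. x_0 is neither 1 nor 30996, so continue squaring. x_1 = 14508^2 mod 30997 = 12434. Reached i = s−1 = 1 without hitting −1: 5104 is a Miller–Rabin witness and 30997 is composite.
Base 13978: x_0 = 13978^7749 mod 30997 = 20979. x_0 is neither 1 nor 30996, so continue squaring. x_1 = 20979^2 mod 30997 = 23035. Reached i = s−1 = 1 without hitting −1: 13978 is a Miller–Rabin witness and 30997 is composite.
Base 27229: x_0 = 27229^7749 mod 30997 = 11906. x_0 is neither 1 nor 30996, so continue squaring. x_1 = 11906^2 mod 30997 = 3555. Reached i = s−1 = 1 without hitting −1: 27229 is a Miller–Rabin witness and 30997 is composite.
The smallest witness among the given bases is 13.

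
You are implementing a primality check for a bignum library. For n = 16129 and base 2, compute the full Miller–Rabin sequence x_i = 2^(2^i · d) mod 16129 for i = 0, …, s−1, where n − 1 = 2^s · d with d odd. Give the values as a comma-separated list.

n − 1 = 16128 = 2^8 · 63, so s = 8 and d = 63.
x_0 = 2^63 mod 16129 = 1144.
x_1 = 1144^2 mod 16129 = 2287.
x_2 = 2287^2 mod 16129 = 4573.
x_3 = 4573^2 mod 16129 = 9145.
x_4 = 9145^2 mod 16129 = 2160.
x_5 = 2160^2 mod 16129 = 4319.
x_6 = 4319^2 mod 16129 = 8637.
x_7 = 8637^2 mod 16129 = 1144.

1144, 2287, 4573, 9145, 2160, 4319, 8637, 1144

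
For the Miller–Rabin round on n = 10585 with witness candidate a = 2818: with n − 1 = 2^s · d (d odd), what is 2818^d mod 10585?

9772

n − 1 = 10584 = 2^3 · 1323, so s = 3 and d = 1323.
2818^1323 mod 10585 = 9772.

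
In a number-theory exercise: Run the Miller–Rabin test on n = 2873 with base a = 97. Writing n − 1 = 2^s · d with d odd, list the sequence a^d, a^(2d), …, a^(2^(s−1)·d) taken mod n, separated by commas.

1571, 134, 718

n − 1 = 2872 = 2^3 · 359, so s = 3 and d = 359.
x_0 = 97^359 mod 2873 = 1571.
x_1 = 1571^2 mod 2873 = 134.
x_2 = 134^2 mod 2873 = 718.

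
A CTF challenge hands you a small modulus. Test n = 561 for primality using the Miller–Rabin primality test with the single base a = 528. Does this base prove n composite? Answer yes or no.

n − 1 = 560 = 2^4 · 35, so s = 4 and d = 35.
x_0 = 528^35 mod 561 = 528.
x_0 is neither 1 nor 560, so continue squaring.
x_1 = 528^2 mod 561 = 528.
x_2 = 528^2 mod 561 = 528.
x_3 = 528^2 mod 561 = 528.
Reached i = s−1 = 3 without hitting −1: 528 is a Miller–Rabin witness and 561 is composite.

yes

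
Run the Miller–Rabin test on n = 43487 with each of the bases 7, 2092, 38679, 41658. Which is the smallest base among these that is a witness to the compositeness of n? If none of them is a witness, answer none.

none

n − 1 = 43486 = 2^1 · 21743, so s = 1 and d = 21743.
Base 7: x_0 = 7^21743 mod 43487 = 1. x_0 = 1, so 7 is not a witness.
Base 2092: x_0 = 2092^21743 mod 43487 = 43486. x_0 = 43486 ≡ −1, so 2092 is not a witness.
Base 38679: x_0 = 38679^21743 mod 43487 = 1. x_0 = 1, so 38679 is not a witness.
Base 41658: x_0 = 41658^21743 mod 43487 = 43486. x_0 = 43486 ≡ −1, so 41658 is not a witness.
No listed base is a witness for 43487.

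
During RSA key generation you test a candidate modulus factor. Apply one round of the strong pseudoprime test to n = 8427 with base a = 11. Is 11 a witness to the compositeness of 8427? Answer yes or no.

yes

n − 1 = 8426 = 2^1 · 4213, so s = 1 and d = 4213.
x_0 = 11^4213 mod 8427 = 7802.
x_0 ∉ {1, 8426} and s = 1, so 11 is a Miller–Rabin witness and 8427 is composite.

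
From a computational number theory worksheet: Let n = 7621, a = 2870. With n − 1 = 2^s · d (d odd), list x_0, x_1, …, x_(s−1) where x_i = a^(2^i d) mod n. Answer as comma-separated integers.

n − 1 = 7620 = 2^2 · 1905, so s = 2 and d = 1905.
x_0 = 2870^1905 mod 7621 = 7620.
x_1 = 7620^2 mod 7621 = 1.

7620, 1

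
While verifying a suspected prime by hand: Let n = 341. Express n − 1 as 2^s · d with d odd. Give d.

85

Halving: 340 → 170 → 85; 85 is odd.
So 340 = 2^2 · 85.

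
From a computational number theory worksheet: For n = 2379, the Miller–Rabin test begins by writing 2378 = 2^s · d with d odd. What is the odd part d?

Halving: 2378 → 1189; 1189 is odd.
So 2378 = 2^1 · 1189.

1189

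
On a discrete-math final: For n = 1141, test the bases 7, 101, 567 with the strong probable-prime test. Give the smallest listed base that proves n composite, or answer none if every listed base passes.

7

n − 1 = 1140 = 2^2 · 285, so s = 2 and d = 285.
Base 7: x_0 = 7^285 mod 1141 = 357. x_0 is neither 1 nor 1140, so continue squaring. x_1 = 357^2 mod 1141 = 798. Reached i = s−1 = 1 without hitting −1: 7 is a Miller–Rabin witness and 1141 is composite.
Base 101: x_0 = 101^285 mod 1141 = 48. x_0 is neither 1 nor 1140, so continue squaring. x_1 = 48^2 mod 1141 = 22. Reached i = s−1 = 1 without hitting −1: 101 is a Miller–Rabin witness and 1141 is composite.
Base 567: x_0 = 567^285 mod 1141 = 105. x_0 is neither 1 nor 1140, so continue squaring. x_1 = 105^2 mod 1141 = 756. Reached i = s−1 = 1 without hitting −1: 567 is a Miller–Rabin witness and 1141 is composite.
The smallest witness among the given bases is 7.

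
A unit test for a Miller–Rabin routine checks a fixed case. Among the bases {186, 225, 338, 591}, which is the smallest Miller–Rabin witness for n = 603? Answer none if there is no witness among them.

n − 1 = 602 = 2^1 · 301, so s = 1 and d = 301.
Base 186: x_0 = 186^301 mod 603 = 27. x_0 ∉ {1, 602} and s = 1, so 186 is a Miller–Rabin witness and 603 is composite.
Base 225: x_0 = 225^301 mod 603 = 126. x_0 ∉ {1, 602} and s = 1, so 225 is a Miller–Rabin witness and 603 is composite.
Base 338: x_0 = 338^301 mod 603 = 455. x_0 ∉ {1, 602} and s = 1, so 338 is a Miller–Rabin witness and 603 is composite.
Base 591: x_0 = 591^301 mod 603 = 234. x_0 ∉ {1, 602} and s = 1, so 591 is a Miller–Rabin witness and 603 is composite.
The smallest witness among the given bases is 186.

186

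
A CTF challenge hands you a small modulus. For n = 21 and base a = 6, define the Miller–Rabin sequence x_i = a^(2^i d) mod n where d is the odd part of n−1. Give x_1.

15

n − 1 = 20 = 2^2 · 5, so s = 2 and d = 5.
Repeated squaring mod 21: 6^1 ≡ 6, 6^2 ≡ 15, 6^4 ≡ 15.
5 = 4 + 1, so 6^5 ≡ 15·6 ≡ 6 (mod 21).
x_0 = 6.
x_1 = 6^2 mod 21 = 15.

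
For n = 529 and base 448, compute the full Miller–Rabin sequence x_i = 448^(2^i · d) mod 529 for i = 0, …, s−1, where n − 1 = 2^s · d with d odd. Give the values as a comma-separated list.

298, 461, 392, 254

n − 1 = 528 = 2^4 · 33, so s = 4 and d = 33.
x_0 = 448^33 mod 529 = 298.
x_1 = 298^2 mod 529 = 461.
x_2 = 461^2 mod 529 = 392.
x_3 = 392^2 mod 529 = 254.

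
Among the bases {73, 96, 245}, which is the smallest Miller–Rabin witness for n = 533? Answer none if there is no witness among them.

96

n − 1 = 532 = 2^2 · 133, so s = 2 and d = 133.
Base 73: x_0 = 73^133 mod 533 = 73. x_0 is neither 1 nor 532, so continue squaring. x_1 = 73^2 mod 533 = 532. x_1 ≡ −1, so 73 is not a witness.
Base 96: x_0 = 96^133 mod 533 = 109. x_0 is neither 1 nor 532, so continue squaring. x_1 = 109^2 mod 533 = 155. Reached i = s−1 = 1 without hitting −1: 96 is a Miller–Rabin witness and 533 is composite.
Base 245: x_0 = 245^133 mod 533 = 245. x_0 is neither 1 nor 532, so continue squaring. x_1 = 245^2 mod 533 = 329. Reached i = s−1 = 1 without hitting −1: 245 is a Miller–Rabin witness and 533 is composite.
The smallest witness among the given bases is 96.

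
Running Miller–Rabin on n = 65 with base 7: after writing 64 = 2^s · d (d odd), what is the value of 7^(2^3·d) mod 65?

n − 1 = 64 = 2^6 · 1, so s = 6 and d = 1.
x_0 = 7^1 mod 65 = 7.
x_1 = 7^2 mod 65 = 49.
x_2 = 49^2 mod 65 = 61.
x_3 = 61^2 mod 65 = 16.

16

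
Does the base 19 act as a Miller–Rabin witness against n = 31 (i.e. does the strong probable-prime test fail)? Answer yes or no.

no

n − 1 = 30 = 2^1 · 15, so s = 1 and d = 15.
By repeated squaring, 19^15 ≡ 1 (mod 31).
x_0 = 19^15 mod 31 = 1.
x_0 = 1, so 19 is not a witness.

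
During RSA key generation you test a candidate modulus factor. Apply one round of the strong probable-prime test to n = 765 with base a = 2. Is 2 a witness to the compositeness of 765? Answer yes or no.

n − 1 = 764 = 2^2 · 191, so s = 2 and d = 191.
x_0 = 2^191 mod 765 = 383.
x_0 is neither 1 nor 764, so continue squaring.
x_1 = 383^2 mod 765 = 574.
Reached i = s−1 = 1 without hitting −1: 2 is a Miller–Rabin witness and 765 is composite.

yes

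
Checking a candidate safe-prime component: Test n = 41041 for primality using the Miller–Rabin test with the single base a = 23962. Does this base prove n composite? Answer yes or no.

n − 1 = 41040 = 2^4 · 2565, so s = 4 and d = 2565.
x_0 = 23962^2565 mod 41041 = 1.
x_0 = 1, so 23962 is not a witness.

no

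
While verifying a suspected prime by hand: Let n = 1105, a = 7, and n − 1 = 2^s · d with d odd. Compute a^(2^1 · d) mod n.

n − 1 = 1104 = 2^4 · 69, so s = 4 and d = 69.
By repeated squaring, 7^69 ≡ 827 (mod 1105).
x_0 = 827.
x_1 = 827^2 mod 1105 = 1039.

1039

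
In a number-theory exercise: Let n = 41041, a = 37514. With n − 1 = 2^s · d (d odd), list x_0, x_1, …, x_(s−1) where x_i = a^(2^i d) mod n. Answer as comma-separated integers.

24025, 1, 1, 1

n − 1 = 41040 = 2^4 · 2565, so s = 4 and d = 2565.
x_0 = 37514^2565 mod 41041 = 24025.
x_1 = 24025^2 mod 41041 = 1.
x_2 = 1^2 mod 41041 = 1.
x_3 = 1^2 mod 41041 = 1.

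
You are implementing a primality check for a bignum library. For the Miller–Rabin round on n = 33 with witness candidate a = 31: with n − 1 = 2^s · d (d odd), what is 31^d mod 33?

31

n − 1 = 32 = 2^5 · 1, so s = 5 and d = 1.
31^1 mod 33 = 31.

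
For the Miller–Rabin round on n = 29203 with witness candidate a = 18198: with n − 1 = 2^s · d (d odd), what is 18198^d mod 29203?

n − 1 = 29202 = 2^1 · 14601, so s = 1 and d = 14601.
Repeated squaring mod 29203: 18198^1 ≡ 18198, 18198^2 ≡ 5184, 18198^4 ≡ 7096, 18198^8 ≡ 7244, 18198^16 ≡ 26948, 18198^32 ≡ 3703, 18198^64 ≡ 16002, 18198^128 ≡ 12100, 18198^256 ≡ 15361, 18198^512 ≡ 81, 18198^1024 ≡ 6561, 18198^2048 ≡ 1499, 18198^4096 ≡ 27573, 18198^8192 ≡ 28630.
14601 = 8192 + 4096 + 2048 + 256 + 8 + 1, so 18198^14601 ≡ 28630·27573·1499·15361·7244·18198 ≡ 4116 (mod 29203).

4116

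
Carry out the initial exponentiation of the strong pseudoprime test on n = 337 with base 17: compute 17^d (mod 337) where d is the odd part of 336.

n − 1 = 336 = 2^4 · 21, so s = 4 and d = 21.
By repeated squaring, 17^21 ≡ 146 (mod 337).

146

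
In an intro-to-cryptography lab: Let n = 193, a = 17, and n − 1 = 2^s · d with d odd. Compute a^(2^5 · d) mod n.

192

n − 1 = 192 = 2^6 · 3, so s = 6 and d = 3.
x_0 = 17^3 mod 193 = 88.
x_1 = 88^2 mod 193 = 24.
x_2 = 24^2 mod 193 = 190.
x_3 = 190^2 mod 193 = 9.
x_4 = 9^2 mod 193 = 81.
x_5 = 81^2 mod 193 = 192.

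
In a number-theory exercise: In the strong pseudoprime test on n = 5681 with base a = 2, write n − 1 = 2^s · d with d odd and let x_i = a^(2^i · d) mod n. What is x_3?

2856

n − 1 = 5680 = 2^4 · 355, so s = 4 and d = 355.
x_0 = 2^355 mod 5681 = 1181.
x_1 = 1181^2 mod 5681 = 2916.
x_2 = 2916^2 mod 5681 = 4280.
x_3 = 4280^2 mod 5681 = 2856.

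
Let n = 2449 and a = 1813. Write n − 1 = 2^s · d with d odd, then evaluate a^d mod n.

n − 1 = 2448 = 2^4 · 153, so s = 4 and d = 153.
Repeated squaring mod 2449: 1813^1 ≡ 1813, 1813^2 ≡ 411, 1813^4 ≡ 2389, 1813^8 ≡ 1151, 1813^16 ≡ 2341, 1813^32 ≡ 1868, 1813^64 ≡ 2048, 1813^128 ≡ 1616.
153 = 128 + 16 + 8 + 1, so 1813^153 ≡ 1616·2341·1151·1813 ≡ 58 (mod 2449).

58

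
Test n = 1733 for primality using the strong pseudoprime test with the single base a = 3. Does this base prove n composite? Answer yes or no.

no

n − 1 = 1732 = 2^2 · 433, so s = 2 and d = 433.
x_0 = 3^433 mod 1733 = 410.
x_0 is neither 1 nor 1732, so continue squaring.
x_1 = 410^2 mod 1733 = 1732.
x_1 ≡ −1, so 3 is not a witness.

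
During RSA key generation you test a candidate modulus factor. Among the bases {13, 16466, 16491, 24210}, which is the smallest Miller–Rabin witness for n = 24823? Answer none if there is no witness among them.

13

n − 1 = 24822 = 2^1 · 12411, so s = 1 and d = 12411.
Base 13: x_0 = 13^12411 mod 24823 = 1661. x_0 ∉ {1, 24822} and s = 1, so 13 is a Miller–Rabin witness and 24823 is composite.
Base 16466: x_0 = 16466^12411 mod 24823 = 13170. x_0 ∉ {1, 24822} and s = 1, so 16466 is a Miller–Rabin witness and 24823 is composite.
Base 16491: x_0 = 16491^12411 mod 24823 = 8334. x_0 ∉ {1, 24822} and s = 1, so 16491 is a Miller–Rabin witness and 24823 is composite.
Base 24210: x_0 = 24210^12411 mod 24823 = 20624. x_0 ∉ {1, 24822} and s = 1, so 24210 is a Miller–Rabin witness and 24823 is composite.
The smallest witness among the given bases is 13.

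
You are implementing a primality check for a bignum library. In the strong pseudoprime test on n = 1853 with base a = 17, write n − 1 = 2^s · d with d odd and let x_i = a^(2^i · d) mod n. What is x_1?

n − 1 = 1852 = 2^2 · 463, so s = 2 and d = 463.
x_0 = 17^463 mod 1853 = 782.
x_1 = 782^2 mod 1853 = 34.

34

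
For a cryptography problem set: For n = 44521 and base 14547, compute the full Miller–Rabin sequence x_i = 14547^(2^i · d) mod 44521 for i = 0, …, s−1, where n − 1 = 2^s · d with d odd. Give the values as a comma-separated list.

n − 1 = 44520 = 2^3 · 5565, so s = 3 and d = 5565.
x_0 = 14547^5565 mod 44521 = 10551.
x_1 = 10551^2 mod 44521 = 21101.
x_2 = 21101^2 mod 44521 = 42201.

10551, 21101, 42201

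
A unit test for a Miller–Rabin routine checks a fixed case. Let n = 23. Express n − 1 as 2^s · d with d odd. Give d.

Halving: 22 → 11; 11 is odd.
So 22 = 2^1 · 11.

11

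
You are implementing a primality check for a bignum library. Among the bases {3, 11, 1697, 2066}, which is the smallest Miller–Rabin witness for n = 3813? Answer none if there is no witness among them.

n − 1 = 3812 = 2^2 · 953, so s = 2 and d = 953.
Base 3: x_0 = 3^953 mod 3813 = 2832. x_0 is neither 1 nor 3812, so continue squaring. x_1 = 2832^2 mod 3813 = 1485. Reached i = s−1 = 1 without hitting −1: 3 is a Miller–Rabin witness and 3813 is composite.
Base 11: x_0 = 11^953 mod 3813 = 1469. x_0 is neither 1 nor 3812, so continue squaring. x_1 = 1469^2 mod 3813 = 3616. Reached i = s−1 = 1 without hitting −1: 11 is a Miller–Rabin witness and 3813 is composite.
Base 1697: x_0 = 1697^953 mod 3813 = 1472. x_0 is neither 1 nor 3812, so continue squaring. x_1 = 1472^2 mod 3813 = 1000. Reached i = s−1 = 1 without hitting −1: 1697 is a Miller–Rabin witness and 3813 is composite.
Base 2066: x_0 = 2066^953 mod 3813 = 980. x_0 is neither 1 nor 3812, so continue squaring. x_1 = 980^2 mod 3813 = 3337. Reached i = s−1 = 1 without hitting −1: 2066 is a Miller–Rabin witness and 3813 is composite.
The smallest witness among the given bases is 3.

3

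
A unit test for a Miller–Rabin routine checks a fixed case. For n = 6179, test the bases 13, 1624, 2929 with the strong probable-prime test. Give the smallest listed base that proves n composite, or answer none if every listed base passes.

n − 1 = 6178 = 2^1 · 3089, so s = 1 and d = 3089.
Base 13: x_0 = 13^3089 mod 6179 = 4832. x_0 ∉ {1, 6178} and s = 1, so 13 is a Miller–Rabin witness and 6179 is composite.
Base 1624: x_0 = 1624^3089 mod 6179 = 4160. x_0 ∉ {1, 6178} and s = 1, so 1624 is a Miller–Rabin witness and 6179 is composite.
Base 2929: x_0 = 2929^3089 mod 6179 = 2596. x_0 ∉ {1, 6178} and s = 1, so 2929 is a Miller–Rabin witness and 6179 is composite.
The smallest witness among the given bases is 13.

13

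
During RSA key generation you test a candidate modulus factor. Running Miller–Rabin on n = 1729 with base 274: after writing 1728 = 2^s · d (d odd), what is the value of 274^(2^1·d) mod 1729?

1

n − 1 = 1728 = 2^6 · 27, so s = 6 and d = 27.
x_0 = 274^27 mod 1729 = 911.
x_1 = 911^2 mod 1729 = 1.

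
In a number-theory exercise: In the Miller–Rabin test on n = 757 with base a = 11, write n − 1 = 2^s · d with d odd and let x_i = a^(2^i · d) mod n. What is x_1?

1

n − 1 = 756 = 2^2 · 189, so s = 2 and d = 189.
Repeated squaring mod 757: 11^1 ≡ 11, 11^2 ≡ 121, 11^4 ≡ 258, 11^8 ≡ 705, 11^16 ≡ 433, 11^32 ≡ 510, 11^64 ≡ 449, 11^128 ≡ 239.
189 = 128 + 32 + 16 + 8 + 4 + 1, so 11^189 ≡ 239·510·433·705·258·11 ≡ 1 (mod 757).
x_0 = 1.
x_1 = 1^2 mod 757 = 1.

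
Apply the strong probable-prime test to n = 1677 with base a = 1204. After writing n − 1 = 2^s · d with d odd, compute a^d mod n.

1591

n − 1 = 1676 = 2^2 · 419, so s = 2 and d = 419.
1204^419 mod 1677 = 1591.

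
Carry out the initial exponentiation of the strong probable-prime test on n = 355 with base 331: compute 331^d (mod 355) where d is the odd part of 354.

n − 1 = 354 = 2^1 · 177, so s = 1 and d = 177.
331^177 mod 355 = 276.

276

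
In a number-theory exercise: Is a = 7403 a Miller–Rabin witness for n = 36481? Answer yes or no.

yes

n − 1 = 36480 = 2^7 · 285, so s = 7 and d = 285.
x_0 = 7403^285 mod 36481 = 31514.
x_0 is neither 1 nor 36480, so continue squaring.
x_1 = 31514^2 mod 36481 = 9933.
x_2 = 9933^2 mod 36481 = 19865.
x_3 = 19865^2 mod 36481 = 3248.
x_4 = 3248^2 mod 36481 = 6495.
x_5 = 6495^2 mod 36481 = 12989.
x_6 = 12989^2 mod 36481 = 25977.
Reached i = s−1 = 6 without hitting −1: 7403 is a Miller–Rabin witness and 36481 is composite.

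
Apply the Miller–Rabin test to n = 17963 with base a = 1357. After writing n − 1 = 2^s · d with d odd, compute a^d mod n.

7176

n − 1 = 17962 = 2^1 · 8981, so s = 1 and d = 8981.
Repeated squaring mod 17963: 1357^1 ≡ 1357, 1357^2 ≡ 9223, 1357^4 ≡ 8924, 1357^8 ≡ 7797, 1357^16 ≡ 6417, 1357^32 ≡ 6693, 1357^64 ≡ 14490, 1357^128 ≡ 8556, 1357^256 ≡ 5911, 1357^512 ≡ 1886, 1357^1024 ≡ 322, 1357^2048 ≡ 13869, 1357^4096 ≡ 1357, 1357^8192 ≡ 9223.
8981 = 8192 + 512 + 256 + 16 + 4 + 1, so 1357^8981 ≡ 9223·1886·5911·6417·8924·1357 ≡ 7176 (mod 17963).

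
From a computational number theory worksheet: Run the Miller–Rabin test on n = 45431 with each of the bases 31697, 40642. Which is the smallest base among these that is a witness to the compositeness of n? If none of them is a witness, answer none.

n − 1 = 45430 = 2^1 · 22715, so s = 1 and d = 22715.
Base 31697: x_0 = 31697^22715 mod 45431 = 9031. x_0 ∉ {1, 45430} and s = 1, so 31697 is a Miller–Rabin witness and 45431 is composite.
Base 40642: x_0 = 40642^22715 mod 45431 = 30621. x_0 ∉ {1, 45430} and s = 1, so 40642 is a Miller–Rabin witness and 45431 is composite.
The smallest witness among the given bases is 31697.

31697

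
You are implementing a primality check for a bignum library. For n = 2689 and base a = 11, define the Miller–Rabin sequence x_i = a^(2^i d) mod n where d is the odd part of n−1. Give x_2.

n − 1 = 2688 = 2^7 · 21, so s = 7 and d = 21.
x_0 = 11^21 mod 2689 = 961.
x_1 = 961^2 mod 2689 = 1194.
x_2 = 1194^2 mod 2689 = 466.

466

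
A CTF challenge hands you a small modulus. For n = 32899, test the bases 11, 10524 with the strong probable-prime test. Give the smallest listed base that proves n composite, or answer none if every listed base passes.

11

n − 1 = 32898 = 2^1 · 16449, so s = 1 and d = 16449.
Base 11: x_0 = 11^16449 mod 32899 = 32613. x_0 ∉ {1, 32898} and s = 1, so 11 is a Miller–Rabin witness and 32899 is composite.
Base 10524: x_0 = 10524^16449 mod 32899 = 30160. x_0 ∉ {1, 32898} and s = 1, so 10524 is a Miller–Rabin witness and 32899 is composite.
The smallest witness among the given bases is 11.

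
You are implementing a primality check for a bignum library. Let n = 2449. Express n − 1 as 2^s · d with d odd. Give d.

153

Halving: 2448 → 1224 → 612 → 306 → 153; 153 is odd.
So 2448 = 2^4 · 153.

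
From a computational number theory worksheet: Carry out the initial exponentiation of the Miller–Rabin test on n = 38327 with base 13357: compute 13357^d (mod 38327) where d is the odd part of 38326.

38326

n − 1 = 38326 = 2^1 · 19163, so s = 1 and d = 19163.
13357^19163 mod 38327 = 38326.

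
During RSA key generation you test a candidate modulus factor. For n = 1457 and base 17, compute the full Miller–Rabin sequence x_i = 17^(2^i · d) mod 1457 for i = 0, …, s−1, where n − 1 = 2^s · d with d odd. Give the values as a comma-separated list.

n − 1 = 1456 = 2^4 · 91, so s = 4 and d = 91.
x_0 = 17^91 mod 1457 = 1164.
x_1 = 1164^2 mod 1457 = 1343.
x_2 = 1343^2 mod 1457 = 1340.
x_3 = 1340^2 mod 1457 = 576.

1164, 1343, 1340, 576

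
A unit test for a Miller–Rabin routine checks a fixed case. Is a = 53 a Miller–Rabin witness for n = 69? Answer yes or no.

yes

n − 1 = 68 = 2^2 · 17, so s = 2 and d = 17.
x_0 = 53^17 mod 69 = 65.
x_0 is neither 1 nor 68, so continue squaring.
x_1 = 65^2 mod 69 = 16.
Reached i = s−1 = 1 without hitting −1: 53 is a Miller–Rabin witness and 69 is composite.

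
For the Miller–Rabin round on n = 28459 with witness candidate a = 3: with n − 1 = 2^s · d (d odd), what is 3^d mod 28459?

n − 1 = 28458 = 2^1 · 14229, so s = 1 and d = 14229.
3^14229 mod 28459 = 3989.

3989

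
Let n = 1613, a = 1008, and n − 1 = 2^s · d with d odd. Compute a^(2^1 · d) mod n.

n − 1 = 1612 = 2^2 · 403, so s = 2 and d = 403.
Repeated squaring mod 1613: 1008^1 ≡ 1008, 1008^2 ≡ 1487, 1008^4 ≡ 1359, 1008^8 ≡ 1609, 1008^16 ≡ 16, 1008^32 ≡ 256, 1008^64 ≡ 1016, 1008^128 ≡ 1549, 1008^256 ≡ 870.
403 = 256 + 128 + 16 + 2 + 1, so 1008^403 ≡ 870·1549·16·1487·1008 ≡ 127 (mod 1613).
x_0 = 127.
x_1 = 127^2 mod 1613 = 1612.

1612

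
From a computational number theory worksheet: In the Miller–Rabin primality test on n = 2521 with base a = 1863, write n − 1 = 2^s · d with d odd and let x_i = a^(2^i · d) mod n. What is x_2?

2520

n − 1 = 2520 = 2^3 · 315, so s = 3 and d = 315.
x_0 = 1863^315 mod 2521 = 1205.
x_1 = 1205^2 mod 2521 = 2450.
x_2 = 2450^2 mod 2521 = 2520.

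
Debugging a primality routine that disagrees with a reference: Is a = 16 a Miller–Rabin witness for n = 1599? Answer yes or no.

n − 1 = 1598 = 2^1 · 799, so s = 1 and d = 799.
x_0 = 16^799 mod 1599 = 1576.
x_0 ∉ {1, 1598} and s = 1, so 16 is a Miller–Rabin witness and 1599 is composite.

yes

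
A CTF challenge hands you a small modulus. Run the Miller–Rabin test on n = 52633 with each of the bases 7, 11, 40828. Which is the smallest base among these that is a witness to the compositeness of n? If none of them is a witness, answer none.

n − 1 = 52632 = 2^3 · 6579, so s = 3 and d = 6579.
Base 7: x_0 = 7^6579 mod 52633 = 17717. x_0 is neither 1 nor 52632, so continue squaring. x_1 = 17717^2 mod 52633 = 41510. x_2 = 41510^2 mod 52633 = 33579. Reached i = s−1 = 2 without hitting −1: 7 is a Miller–Rabin witness and 52633 is composite.
Base 11: x_0 = 11^6579 mod 52633 = 15758. x_0 is neither 1 nor 52632, so continue squaring. x_1 = 15758^2 mod 52633 = 44703. x_2 = 44703^2 mod 52633 = 41098. Reached i = s−1 = 2 without hitting −1: 11 is a Miller–Rabin witness and 52633 is composite.
Base 40828: x_0 = 40828^6579 mod 52633 = 15758. x_0 is neither 1 nor 52632, so continue squaring. x_1 = 15758^2 mod 52633 = 44703. x_2 = 44703^2 mod 52633 = 41098. Reached i = s−1 = 2 without hitting −1: 40828 is a Miller–Rabin witness and 52633 is composite.
The smallest witness among the given bases is 7.

7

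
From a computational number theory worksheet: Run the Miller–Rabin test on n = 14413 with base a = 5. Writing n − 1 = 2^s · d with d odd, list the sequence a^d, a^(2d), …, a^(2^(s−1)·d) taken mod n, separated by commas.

n − 1 = 14412 = 2^2 · 3603, so s = 2 and d = 3603.
x_0 = 5^3603 mod 14413 = 12550.
x_1 = 12550^2 mod 14413 = 11649.

12550, 11649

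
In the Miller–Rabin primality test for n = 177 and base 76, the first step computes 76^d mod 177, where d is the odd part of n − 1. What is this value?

145

n − 1 = 176 = 2^4 · 11, so s = 4 and d = 11.
76^11 mod 177 = 145.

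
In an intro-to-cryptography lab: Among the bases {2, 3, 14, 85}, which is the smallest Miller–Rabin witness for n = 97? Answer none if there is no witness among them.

n − 1 = 96 = 2^5 · 3, so s = 5 and d = 3.
Base 2: x_0 = 2^3 mod 97 = 8. x_0 is neither 1 nor 96, so continue squaring. x_1 = 8^2 mod 97 = 64. x_2 = 64^2 mod 97 = 22. x_3 = 22^2 mod 97 = 96. x_3 ≡ −1, so 2 is not a witness.
Base 3: x_0 = 3^3 mod 97 = 27. x_0 is neither 1 nor 96, so continue squaring. x_1 = 27^2 mod 97 = 50. x_2 = 50^2 mod 97 = 75. x_3 = 75^2 mod 97 = 96. x_3 ≡ −1, so 3 is not a witness.
Base 14: x_0 = 14^3 mod 97 = 28. x_0 is neither 1 nor 96, so continue squaring. x_1 = 28^2 mod 97 = 8. x_2 = 8^2 mod 97 = 64. x_3 = 64^2 mod 97 = 22. x_4 = 22^2 mod 97 = 96. x_4 ≡ −1, so 14 is not a witness.
Base 85: x_0 = 85^3 mod 97 = 18. x_0 is neither 1 nor 96, so continue squaring. x_1 = 18^2 mod 97 = 33. x_2 = 33^2 mod 97 = 22. x_3 = 22^2 mod 97 = 96. x_3 ≡ −1, so 85 is not a witness.
No listed base is a witness for 97.

none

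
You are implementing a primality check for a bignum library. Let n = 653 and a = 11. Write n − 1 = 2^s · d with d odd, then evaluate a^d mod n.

n − 1 = 652 = 2^2 · 163, so s = 2 and d = 163.
By repeated squaring, 11^163 ≡ 652 (mod 653).

652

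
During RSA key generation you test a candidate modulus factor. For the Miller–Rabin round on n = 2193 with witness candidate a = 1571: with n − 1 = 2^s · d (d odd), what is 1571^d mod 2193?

n − 1 = 2192 = 2^4 · 137, so s = 4 and d = 137.
1571^137 mod 2193 = 197.

197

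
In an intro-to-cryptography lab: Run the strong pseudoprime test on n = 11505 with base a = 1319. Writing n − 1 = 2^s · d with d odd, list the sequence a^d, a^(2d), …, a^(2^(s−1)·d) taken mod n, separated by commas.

1844, 6361, 10741, 8446

n − 1 = 11504 = 2^4 · 719, so s = 4 and d = 719.
x_0 = 1319^719 mod 11505 = 1844.
x_1 = 1844^2 mod 11505 = 6361.
x_2 = 6361^2 mod 11505 = 10741.
x_3 = 10741^2 mod 11505 = 8446.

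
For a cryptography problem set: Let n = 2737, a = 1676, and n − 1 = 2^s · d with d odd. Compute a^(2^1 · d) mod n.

n − 1 = 2736 = 2^4 · 171, so s = 4 and d = 171.
Repeated squaring mod 2737: 1676^1 ≡ 1676, 1676^2 ≡ 814, 1676^4 ≡ 242, 1676^8 ≡ 1087, 1676^16 ≡ 1922, 1676^32 ≡ 1871, 1676^64 ≡ 18, 1676^128 ≡ 324.
171 = 128 + 32 + 8 + 2 + 1, so 1676^171 ≡ 324·1871·1087·814·1676 ≡ 1686 (mod 2737).
x_0 = 1686.
x_1 = 1686^2 mod 2737 = 1590.

1590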